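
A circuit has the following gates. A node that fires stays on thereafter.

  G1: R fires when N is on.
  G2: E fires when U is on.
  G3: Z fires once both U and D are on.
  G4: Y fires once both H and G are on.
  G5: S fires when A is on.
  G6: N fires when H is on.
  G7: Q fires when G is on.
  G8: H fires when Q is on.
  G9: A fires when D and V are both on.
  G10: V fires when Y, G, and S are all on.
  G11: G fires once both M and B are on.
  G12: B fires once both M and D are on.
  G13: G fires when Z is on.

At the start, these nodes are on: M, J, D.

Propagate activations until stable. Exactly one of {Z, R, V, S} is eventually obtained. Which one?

G12: M and D on → B on.
G11: M and B on → G on.
G is on, so Q fires (G7).
Q is on, so H fires (G8).
G6: H on → N on.
N is on, so R fires (G1).
S would need A (G5), but A never turns on. Z would need U and D (G3), but U never turns on. V would need Y, G, and S (G10), but S never turns on.

R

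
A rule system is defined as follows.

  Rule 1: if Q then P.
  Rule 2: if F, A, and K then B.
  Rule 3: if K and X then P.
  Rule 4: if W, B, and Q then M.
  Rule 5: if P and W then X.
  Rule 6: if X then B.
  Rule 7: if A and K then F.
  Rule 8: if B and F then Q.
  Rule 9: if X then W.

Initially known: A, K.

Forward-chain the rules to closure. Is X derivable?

No

X would need P and W (Rule 5), but W is never established.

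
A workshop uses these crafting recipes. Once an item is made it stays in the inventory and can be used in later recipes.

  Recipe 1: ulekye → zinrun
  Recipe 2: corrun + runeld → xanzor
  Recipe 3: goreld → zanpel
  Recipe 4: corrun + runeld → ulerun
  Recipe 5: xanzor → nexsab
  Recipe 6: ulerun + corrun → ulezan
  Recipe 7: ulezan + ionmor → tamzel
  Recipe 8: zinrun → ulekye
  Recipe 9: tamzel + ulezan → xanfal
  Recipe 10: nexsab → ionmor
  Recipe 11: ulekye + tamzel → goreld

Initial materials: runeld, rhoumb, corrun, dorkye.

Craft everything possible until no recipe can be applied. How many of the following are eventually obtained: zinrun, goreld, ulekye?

0

zinrun would need ulekye (Recipe 1), but ulekye is never obtained.
goreld would need ulekye and tamzel (Recipe 11), but ulekye is never obtained.
ulekye would need zinrun (Recipe 8), but zinrun is never obtained.
None of the 3 are reached.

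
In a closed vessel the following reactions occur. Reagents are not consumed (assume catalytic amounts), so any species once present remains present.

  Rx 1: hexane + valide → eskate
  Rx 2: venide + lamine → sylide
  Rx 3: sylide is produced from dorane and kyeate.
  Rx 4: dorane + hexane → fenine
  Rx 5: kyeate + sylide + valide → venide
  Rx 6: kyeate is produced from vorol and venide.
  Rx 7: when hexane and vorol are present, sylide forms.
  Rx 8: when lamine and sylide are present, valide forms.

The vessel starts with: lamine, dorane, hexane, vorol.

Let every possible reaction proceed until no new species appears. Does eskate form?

hexane and vorol present → sylide forms (Rx 7).
lamine and sylide present → valide forms (Rx 8).
hexane and valide present → eskate forms (Rx 1).

Yes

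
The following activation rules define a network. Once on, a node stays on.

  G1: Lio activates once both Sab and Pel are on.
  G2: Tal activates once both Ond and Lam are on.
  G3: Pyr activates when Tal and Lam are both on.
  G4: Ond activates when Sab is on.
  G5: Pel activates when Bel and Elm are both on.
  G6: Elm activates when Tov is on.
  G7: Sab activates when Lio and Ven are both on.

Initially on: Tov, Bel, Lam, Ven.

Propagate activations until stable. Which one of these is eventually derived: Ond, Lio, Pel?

G6: Tov on → Elm on.
Bel and Elm are on, so Pel activates (G5).
Ond would need Sab (G4), but Sab never turns on. Lio would need Sab and Pel (G1), but Sab never turns on.

Pel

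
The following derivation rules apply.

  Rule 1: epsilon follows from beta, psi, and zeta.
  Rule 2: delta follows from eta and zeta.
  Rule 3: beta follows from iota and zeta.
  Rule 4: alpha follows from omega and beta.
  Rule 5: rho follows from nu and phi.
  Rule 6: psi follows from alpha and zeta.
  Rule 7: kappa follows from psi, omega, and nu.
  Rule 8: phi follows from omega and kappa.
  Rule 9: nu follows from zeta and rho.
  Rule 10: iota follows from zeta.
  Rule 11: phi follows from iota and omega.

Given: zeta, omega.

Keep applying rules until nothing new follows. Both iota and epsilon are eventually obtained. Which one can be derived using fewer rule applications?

iota

iota: zeta holds, so iota follows (Rule 10). [1 rule application]
epsilon: zeta holds, so iota follows (Rule 10). iota and zeta hold, so beta follows (Rule 3). omega and beta hold, so alpha follows (Rule 4). From alpha and zeta, Rule 6 gives psi. From beta, psi, and zeta, Rule 1 gives epsilon. [5 rule applications]
iota needs fewer.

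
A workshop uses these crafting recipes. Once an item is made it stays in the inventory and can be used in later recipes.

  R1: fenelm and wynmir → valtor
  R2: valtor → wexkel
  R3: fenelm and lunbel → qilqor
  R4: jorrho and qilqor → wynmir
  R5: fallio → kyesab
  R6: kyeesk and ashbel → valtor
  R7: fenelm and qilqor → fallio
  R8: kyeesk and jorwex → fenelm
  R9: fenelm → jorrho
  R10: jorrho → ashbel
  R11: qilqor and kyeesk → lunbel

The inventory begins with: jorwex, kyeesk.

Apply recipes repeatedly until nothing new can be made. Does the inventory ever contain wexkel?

Yes

kyeesk and jorwex → fenelm (R8).
fenelm → jorrho (R9).
jorrho → ashbel (R10).
kyeesk and ashbel → valtor (R6).
Using R2, valtor makes wexkel.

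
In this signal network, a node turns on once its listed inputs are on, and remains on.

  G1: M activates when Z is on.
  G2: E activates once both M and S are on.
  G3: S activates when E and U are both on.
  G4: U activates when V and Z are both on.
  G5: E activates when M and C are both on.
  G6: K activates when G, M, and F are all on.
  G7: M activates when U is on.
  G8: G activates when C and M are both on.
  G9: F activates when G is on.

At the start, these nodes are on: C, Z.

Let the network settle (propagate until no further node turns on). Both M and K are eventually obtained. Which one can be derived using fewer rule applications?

M

M: Z is on, so M activates (G1). [1 rule application]
K: G1: Z on → M on. G8: C and M on → G on. G9: G on → F on. G, M, and F are on, so K activates (G6). [4 rule applications]
M needs fewer.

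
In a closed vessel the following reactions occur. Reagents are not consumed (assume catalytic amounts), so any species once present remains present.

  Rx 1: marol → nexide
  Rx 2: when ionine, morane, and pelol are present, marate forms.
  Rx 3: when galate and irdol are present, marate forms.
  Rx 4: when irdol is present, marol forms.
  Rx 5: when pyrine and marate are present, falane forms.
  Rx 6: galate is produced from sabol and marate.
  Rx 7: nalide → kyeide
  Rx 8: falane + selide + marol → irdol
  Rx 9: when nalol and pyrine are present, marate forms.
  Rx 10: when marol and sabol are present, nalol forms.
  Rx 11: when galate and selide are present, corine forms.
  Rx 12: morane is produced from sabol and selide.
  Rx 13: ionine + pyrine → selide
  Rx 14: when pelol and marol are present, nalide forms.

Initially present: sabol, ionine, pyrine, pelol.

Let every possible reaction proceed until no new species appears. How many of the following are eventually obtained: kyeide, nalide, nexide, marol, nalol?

kyeide would need nalide (Rx 7), but nalide never forms.
nalide would need pelol and marol (Rx 14), but marol never forms.
nexide would need marol (Rx 1), but marol never forms.
marol would need irdol (Rx 4), but irdol never forms.
nalol would need marol and sabol (Rx 10), but marol never forms.
None of the 5 are reached.

0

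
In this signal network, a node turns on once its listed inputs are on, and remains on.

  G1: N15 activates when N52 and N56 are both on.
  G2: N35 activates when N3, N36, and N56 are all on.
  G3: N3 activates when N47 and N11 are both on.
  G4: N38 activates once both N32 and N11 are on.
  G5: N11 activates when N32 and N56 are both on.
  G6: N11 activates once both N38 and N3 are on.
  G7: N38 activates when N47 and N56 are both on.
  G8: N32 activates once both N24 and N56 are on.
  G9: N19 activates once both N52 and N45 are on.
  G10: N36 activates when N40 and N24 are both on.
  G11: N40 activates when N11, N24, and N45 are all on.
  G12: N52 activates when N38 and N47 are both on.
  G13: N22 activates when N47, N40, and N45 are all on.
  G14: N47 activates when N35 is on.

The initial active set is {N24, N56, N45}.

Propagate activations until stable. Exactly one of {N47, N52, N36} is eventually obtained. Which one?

N24 and N56 are on, so N32 activates (G8).
N32 and N56 are on, so N11 activates (G5).
G11: N11, N24, and N45 on → N40 on.
N40 and N24 are on, so N36 activates (G10).
N47 would need N35 (G14), but N35 never turns on. N52 would need N38 and N47 (G12), but N47 never turns on.

N36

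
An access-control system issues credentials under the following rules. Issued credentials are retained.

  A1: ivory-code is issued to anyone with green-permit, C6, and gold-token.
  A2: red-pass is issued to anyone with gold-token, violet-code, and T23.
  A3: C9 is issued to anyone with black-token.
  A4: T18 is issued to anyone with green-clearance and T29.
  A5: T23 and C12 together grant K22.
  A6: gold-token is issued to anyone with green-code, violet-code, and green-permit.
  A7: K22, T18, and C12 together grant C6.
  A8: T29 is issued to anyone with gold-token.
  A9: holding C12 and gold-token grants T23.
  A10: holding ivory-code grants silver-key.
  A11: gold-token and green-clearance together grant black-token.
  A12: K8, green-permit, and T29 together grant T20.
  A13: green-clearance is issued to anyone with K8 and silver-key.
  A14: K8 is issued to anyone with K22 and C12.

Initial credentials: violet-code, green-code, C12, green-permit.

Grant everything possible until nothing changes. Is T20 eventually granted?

Yes

Holding green-code, violet-code, and green-permit grants gold-token (A6).
Holding gold-token grants T29 (A8).
Holding C12 and gold-token grants T23 (A9).
Holding T23 and C12 grants K22 (A5).
Holding K22 and C12 grants K8 (A14).
Holding K8, green-permit, and T29 grants T20 (A12).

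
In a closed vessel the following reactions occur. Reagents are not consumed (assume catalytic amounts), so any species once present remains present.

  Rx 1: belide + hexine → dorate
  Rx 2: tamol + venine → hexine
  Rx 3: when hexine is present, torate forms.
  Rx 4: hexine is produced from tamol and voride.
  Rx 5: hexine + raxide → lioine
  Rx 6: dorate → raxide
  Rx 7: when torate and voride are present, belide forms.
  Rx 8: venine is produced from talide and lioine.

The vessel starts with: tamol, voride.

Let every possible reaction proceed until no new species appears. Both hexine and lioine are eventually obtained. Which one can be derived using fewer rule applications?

hexine

hexine: tamol and voride present → hexine forms (Rx 4). [1 rule application]
lioine: tamol and voride present → hexine forms (Rx 4). hexine present → torate forms (Rx 3). torate and voride present → belide forms (Rx 7). belide and hexine present → dorate forms (Rx 1). dorate present → raxide forms (Rx 6). hexine and raxide present → lioine forms (Rx 5). [6 rule applications]
hexine needs fewer.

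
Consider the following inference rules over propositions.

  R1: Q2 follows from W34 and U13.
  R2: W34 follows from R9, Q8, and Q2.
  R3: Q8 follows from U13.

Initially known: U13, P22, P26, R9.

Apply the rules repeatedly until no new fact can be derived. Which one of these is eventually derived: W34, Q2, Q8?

Q8

U13 holds, so Q8 follows (R3).
W34 would need R9, Q8, and Q2 (R2), but Q2 is never established. Q2 would need W34 and U13 (R1), but W34 is never established.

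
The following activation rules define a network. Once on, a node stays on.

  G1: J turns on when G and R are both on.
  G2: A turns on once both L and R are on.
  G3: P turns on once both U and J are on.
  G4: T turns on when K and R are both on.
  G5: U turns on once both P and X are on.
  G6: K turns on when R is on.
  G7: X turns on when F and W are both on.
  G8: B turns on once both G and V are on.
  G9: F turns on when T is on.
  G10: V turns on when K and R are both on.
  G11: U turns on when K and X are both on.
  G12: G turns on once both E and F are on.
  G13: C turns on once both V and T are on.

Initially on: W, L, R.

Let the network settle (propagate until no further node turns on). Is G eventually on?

G would need E and F (G12), but E never turns on.

No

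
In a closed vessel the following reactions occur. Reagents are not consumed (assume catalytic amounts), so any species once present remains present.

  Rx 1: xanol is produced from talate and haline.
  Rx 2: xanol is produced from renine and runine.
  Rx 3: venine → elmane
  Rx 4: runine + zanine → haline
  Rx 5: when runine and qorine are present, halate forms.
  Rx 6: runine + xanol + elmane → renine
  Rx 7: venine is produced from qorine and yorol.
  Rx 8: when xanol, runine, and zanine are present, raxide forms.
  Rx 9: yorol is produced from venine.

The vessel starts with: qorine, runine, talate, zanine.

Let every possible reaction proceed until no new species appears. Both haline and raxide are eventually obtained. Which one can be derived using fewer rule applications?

haline: runine and zanine present → haline forms (Rx 4). [1 rule application]
raxide: runine and zanine present → haline forms (Rx 4). talate and haline present → xanol forms (Rx 1). xanol, runine, and zanine present → raxide forms (Rx 8). [3 rule applications]
haline needs fewer.

haline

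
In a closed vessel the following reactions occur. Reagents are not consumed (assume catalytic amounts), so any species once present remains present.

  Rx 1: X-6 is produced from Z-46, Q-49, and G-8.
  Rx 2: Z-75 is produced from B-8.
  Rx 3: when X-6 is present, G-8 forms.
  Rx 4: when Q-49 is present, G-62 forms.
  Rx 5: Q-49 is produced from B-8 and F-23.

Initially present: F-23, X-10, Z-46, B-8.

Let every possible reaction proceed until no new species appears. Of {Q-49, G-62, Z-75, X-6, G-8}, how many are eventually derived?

B-8 and F-23 present → Q-49 forms (Rx 5).
B-8 present → Z-75 forms (Rx 2).
Q-49 present → G-62 forms (Rx 4).
Q-49: reached.
G-62: reached.
Z-75: reached.
X-6 would need Z-46, Q-49, and G-8 (Rx 1), but G-8 never forms.
G-8 would need X-6 (Rx 3), but X-6 never forms.
Reached: Q-49, G-62, and Z-75 — 3 of the 5.

3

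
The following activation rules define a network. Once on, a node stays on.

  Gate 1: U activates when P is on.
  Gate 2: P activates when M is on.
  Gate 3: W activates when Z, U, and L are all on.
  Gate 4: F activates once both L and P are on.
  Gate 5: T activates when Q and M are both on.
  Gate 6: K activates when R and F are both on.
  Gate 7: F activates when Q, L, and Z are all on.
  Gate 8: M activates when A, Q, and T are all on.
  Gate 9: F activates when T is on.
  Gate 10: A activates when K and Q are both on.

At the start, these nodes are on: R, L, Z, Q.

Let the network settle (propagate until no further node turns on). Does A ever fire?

Yes

Q, L, and Z are on, so F activates (Gate 7).
R and F are on, so K activates (Gate 6).
Gate 10: K and Q on → A on.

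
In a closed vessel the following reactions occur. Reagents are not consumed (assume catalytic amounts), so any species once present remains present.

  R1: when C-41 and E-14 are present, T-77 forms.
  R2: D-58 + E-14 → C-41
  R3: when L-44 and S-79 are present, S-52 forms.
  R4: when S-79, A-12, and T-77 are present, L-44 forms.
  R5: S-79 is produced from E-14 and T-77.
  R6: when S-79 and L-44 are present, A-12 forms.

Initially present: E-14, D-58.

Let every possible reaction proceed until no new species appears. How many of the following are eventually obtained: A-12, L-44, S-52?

A-12 would need S-79 and L-44 (R6), but L-44 never forms.
L-44 would need S-79, A-12, and T-77 (R4), but A-12 never forms.
S-52 would need L-44 and S-79 (R3), but L-44 never forms.
None of the 3 are reached.

0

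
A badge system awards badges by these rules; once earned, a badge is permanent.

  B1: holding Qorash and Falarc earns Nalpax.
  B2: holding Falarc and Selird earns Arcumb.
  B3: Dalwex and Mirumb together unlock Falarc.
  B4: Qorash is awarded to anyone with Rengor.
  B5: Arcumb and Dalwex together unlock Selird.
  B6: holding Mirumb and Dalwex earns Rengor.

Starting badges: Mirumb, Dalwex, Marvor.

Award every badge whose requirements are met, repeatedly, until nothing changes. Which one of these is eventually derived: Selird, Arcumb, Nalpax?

With Dalwex and Mirumb, Falarc is earned (B3).
With Mirumb and Dalwex, Rengor is earned (B6).
With Rengor, Qorash is earned (B4).
With Qorash and Falarc, Nalpax is earned (B1).
Selird would need Arcumb and Dalwex (B5), but Arcumb is never earned. Arcumb would need Falarc and Selird (B2), but Selird is never earned.

Nalpax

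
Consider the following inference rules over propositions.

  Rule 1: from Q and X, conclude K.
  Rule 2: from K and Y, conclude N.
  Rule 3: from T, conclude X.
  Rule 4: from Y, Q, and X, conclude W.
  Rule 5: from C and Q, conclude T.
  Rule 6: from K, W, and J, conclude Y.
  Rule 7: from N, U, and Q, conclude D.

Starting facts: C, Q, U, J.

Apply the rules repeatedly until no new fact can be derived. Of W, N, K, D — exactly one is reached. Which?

From C and Q, Rule 5 gives T.
From T, Rule 3 gives X.
From Q and X, Rule 1 gives K.
N would need K and Y (Rule 2), but Y is never established. D would need N, U, and Q (Rule 7), but N is never established. W would need Y, Q, and X (Rule 4), but Y is never established.

K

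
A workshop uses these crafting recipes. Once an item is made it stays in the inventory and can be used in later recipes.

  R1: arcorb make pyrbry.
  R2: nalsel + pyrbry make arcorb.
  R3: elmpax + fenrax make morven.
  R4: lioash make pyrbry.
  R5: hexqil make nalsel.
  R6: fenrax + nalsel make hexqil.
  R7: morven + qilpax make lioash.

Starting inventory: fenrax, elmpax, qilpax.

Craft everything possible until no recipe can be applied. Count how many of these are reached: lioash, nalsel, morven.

Using R3, elmpax and fenrax make morven.
Using R7, morven and qilpax make lioash.
lioash: reached.
nalsel would need hexqil (R5), but hexqil is never obtained.
morven: reached.
Reached: lioash and morven — 2 of the 3.

2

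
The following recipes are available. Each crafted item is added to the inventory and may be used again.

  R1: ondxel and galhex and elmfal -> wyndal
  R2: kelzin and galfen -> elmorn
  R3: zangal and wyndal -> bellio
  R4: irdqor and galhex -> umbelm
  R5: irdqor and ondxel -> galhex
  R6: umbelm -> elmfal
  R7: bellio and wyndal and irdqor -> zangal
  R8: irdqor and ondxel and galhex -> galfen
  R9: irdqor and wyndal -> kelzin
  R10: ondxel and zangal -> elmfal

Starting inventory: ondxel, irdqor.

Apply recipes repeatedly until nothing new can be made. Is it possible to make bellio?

bellio would need zangal and wyndal (R3), but zangal is never obtained.

No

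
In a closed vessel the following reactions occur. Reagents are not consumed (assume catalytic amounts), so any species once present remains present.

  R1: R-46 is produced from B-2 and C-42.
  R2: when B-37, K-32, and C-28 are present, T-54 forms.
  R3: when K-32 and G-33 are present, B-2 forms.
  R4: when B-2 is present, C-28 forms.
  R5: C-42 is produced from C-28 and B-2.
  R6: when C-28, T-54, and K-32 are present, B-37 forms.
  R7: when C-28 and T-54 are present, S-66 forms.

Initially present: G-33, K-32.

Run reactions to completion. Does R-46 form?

Yes

K-32 and G-33 present → B-2 forms (R3).
B-2 present → C-28 forms (R4).
C-28 and B-2 present → C-42 forms (R5).
B-2 and C-42 present → R-46 forms (R1).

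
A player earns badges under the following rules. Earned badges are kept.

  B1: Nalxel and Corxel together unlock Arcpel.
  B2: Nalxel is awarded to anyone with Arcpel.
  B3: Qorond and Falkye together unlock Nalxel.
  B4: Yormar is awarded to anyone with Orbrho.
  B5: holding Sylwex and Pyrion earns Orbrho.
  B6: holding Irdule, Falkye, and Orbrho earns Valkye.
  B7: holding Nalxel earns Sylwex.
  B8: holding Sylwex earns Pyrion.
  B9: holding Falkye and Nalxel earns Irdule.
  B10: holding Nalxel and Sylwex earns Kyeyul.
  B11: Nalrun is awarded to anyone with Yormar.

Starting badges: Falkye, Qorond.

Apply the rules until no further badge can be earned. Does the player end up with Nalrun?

Yes

With Qorond and Falkye, Nalxel is earned (B3).
With Nalxel, Sylwex is earned (B7).
With Sylwex, Pyrion is earned (B8).
With Sylwex and Pyrion, Orbrho is earned (B5).
With Orbrho, Yormar is earned (B4).
With Yormar, Nalrun is earned (B11).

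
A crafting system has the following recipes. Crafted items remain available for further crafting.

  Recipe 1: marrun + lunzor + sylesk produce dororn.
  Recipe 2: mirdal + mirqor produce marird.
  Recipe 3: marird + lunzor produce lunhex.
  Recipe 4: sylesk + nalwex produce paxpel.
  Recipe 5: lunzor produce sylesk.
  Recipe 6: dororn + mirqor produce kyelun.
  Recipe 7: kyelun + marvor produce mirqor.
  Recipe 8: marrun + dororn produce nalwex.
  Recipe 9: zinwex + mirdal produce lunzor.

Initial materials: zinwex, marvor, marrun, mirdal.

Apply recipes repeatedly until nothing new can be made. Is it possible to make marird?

No

marird would need mirdal and mirqor (Recipe 2), but mirqor is never obtained.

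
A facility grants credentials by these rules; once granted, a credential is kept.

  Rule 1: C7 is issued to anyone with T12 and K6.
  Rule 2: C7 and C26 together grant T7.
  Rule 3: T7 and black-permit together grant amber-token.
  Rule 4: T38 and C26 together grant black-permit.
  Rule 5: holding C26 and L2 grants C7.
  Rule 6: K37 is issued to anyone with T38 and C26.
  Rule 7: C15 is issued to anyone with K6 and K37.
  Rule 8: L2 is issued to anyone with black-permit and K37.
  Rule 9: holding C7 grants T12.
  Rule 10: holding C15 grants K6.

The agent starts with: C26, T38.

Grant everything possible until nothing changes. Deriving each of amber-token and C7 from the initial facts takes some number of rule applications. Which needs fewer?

C7

C7: Holding T38 and C26 grants K37 (Rule 6). Holding T38 and C26 grants black-permit (Rule 4). Holding black-permit and K37 grants L2 (Rule 8). Holding C26 and L2 grants C7 (Rule 5). [4 rule applications]
amber-token: Holding T38 and C26 grants K37 (Rule 6). Holding T38 and C26 grants black-permit (Rule 4). Holding black-permit and K37 grants L2 (Rule 8). Holding C26 and L2 grants C7 (Rule 5). Holding C7 and C26 grants T7 (Rule 2). Holding T7 and black-permit grants amber-token (Rule 3). [6 rule applications]
C7 needs fewer.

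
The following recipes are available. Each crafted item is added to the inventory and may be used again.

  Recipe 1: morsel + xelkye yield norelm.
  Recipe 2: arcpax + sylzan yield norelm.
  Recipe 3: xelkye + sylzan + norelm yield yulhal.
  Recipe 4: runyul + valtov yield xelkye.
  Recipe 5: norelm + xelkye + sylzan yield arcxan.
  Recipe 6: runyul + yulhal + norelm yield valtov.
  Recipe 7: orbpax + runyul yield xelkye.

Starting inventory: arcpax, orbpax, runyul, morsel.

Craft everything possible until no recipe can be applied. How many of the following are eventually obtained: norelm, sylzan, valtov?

Using Recipe 7, orbpax and runyul make xelkye.
Using Recipe 1, morsel and xelkye make norelm.
norelm: reached.
No rule produces sylzan, and it is not given.
valtov would need runyul, yulhal, and norelm (Recipe 6), but yulhal is never obtained.
Reached: norelm — 1 of the 3.

1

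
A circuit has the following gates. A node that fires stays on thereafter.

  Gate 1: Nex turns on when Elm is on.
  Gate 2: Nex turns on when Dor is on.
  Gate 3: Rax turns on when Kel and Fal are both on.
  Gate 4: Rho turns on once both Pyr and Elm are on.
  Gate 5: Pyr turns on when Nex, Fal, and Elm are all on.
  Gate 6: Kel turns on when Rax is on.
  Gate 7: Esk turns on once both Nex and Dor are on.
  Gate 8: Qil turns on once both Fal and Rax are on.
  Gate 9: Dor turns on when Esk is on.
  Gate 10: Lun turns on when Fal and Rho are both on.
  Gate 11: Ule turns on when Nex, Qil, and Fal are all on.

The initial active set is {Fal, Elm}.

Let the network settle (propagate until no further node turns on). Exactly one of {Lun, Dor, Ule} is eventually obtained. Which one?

Lun

Gate 1: Elm on → Nex on.
Gate 5: Nex, Fal, and Elm on → Pyr on.
Gate 4: Pyr and Elm on → Rho on.
Fal and Rho are on, so Lun turns on (Gate 10).
Dor would need Esk (Gate 9), but Esk never turns on. Ule would need Nex, Qil, and Fal (Gate 11), but Qil never turns on.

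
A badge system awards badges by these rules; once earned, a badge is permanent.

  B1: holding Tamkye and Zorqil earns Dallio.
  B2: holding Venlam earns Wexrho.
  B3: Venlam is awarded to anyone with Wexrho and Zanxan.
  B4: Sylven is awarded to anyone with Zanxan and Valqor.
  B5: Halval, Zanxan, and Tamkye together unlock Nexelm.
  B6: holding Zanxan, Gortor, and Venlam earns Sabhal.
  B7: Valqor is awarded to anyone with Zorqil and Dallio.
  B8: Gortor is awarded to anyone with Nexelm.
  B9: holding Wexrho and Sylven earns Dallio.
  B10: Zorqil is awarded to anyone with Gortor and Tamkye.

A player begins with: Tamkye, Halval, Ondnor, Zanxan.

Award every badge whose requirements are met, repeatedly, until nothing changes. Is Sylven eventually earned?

Yes

With Halval, Zanxan, and Tamkye, Nexelm is earned (B5).
With Nexelm, Gortor is earned (B8).
With Gortor and Tamkye, Zorqil is earned (B10).
With Tamkye and Zorqil, Dallio is earned (B1).
With Zorqil and Dallio, Valqor is earned (B7).
With Zanxan and Valqor, Sylven is earned (B4).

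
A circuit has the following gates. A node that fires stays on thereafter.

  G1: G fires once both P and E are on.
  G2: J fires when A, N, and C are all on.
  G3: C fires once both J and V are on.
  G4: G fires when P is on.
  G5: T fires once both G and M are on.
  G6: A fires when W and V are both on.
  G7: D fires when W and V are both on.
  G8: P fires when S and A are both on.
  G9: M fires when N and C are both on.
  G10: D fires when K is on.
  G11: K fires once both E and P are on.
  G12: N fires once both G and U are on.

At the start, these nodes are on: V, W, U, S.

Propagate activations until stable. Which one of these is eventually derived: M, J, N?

N

W and V are on, so A fires (G6).
S and A are on, so P fires (G8).
G4: P on → G on.
G and U are on, so N fires (G12).
M would need N and C (G9), but C never turns on. J would need A, N, and C (G2), but C never turns on.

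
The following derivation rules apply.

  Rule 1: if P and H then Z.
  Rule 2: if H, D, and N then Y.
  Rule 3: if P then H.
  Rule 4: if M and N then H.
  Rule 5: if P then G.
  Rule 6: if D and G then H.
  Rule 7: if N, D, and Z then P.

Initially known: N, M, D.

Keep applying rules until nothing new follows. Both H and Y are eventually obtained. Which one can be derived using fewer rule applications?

H

H: M and N hold, so H follows (Rule 4). [1 rule application]
Y: From M and N, Rule 4 gives H. From H, D, and N, Rule 2 gives Y. [2 rule applications]
H needs fewer.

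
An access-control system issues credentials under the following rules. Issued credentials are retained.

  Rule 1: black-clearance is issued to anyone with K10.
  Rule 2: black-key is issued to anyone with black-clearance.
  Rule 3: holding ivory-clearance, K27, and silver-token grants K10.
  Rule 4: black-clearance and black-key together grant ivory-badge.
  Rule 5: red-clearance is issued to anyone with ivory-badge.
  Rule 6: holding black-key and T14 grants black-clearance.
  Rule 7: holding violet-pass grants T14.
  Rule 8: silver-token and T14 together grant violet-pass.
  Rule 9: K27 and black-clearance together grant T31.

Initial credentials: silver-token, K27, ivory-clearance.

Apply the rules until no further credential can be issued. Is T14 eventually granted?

No

T14 would need violet-pass (Rule 7), but violet-pass is never granted.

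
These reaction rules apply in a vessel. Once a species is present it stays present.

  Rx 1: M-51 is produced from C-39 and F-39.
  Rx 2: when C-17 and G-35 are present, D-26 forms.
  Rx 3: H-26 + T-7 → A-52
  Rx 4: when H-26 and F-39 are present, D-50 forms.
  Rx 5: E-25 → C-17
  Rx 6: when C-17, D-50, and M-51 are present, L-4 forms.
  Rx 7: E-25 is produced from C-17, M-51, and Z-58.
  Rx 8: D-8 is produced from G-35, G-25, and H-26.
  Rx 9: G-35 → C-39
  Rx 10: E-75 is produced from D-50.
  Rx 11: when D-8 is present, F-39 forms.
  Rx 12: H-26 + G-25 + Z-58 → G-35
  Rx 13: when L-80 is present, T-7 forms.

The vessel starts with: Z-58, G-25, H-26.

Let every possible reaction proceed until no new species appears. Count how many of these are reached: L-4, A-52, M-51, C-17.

1

H-26, G-25, and Z-58 present → G-35 forms (Rx 12).
G-35, G-25, and H-26 present → D-8 forms (Rx 8).
G-35 present → C-39 forms (Rx 9).
D-8 present → F-39 forms (Rx 11).
C-39 and F-39 present → M-51 forms (Rx 1).
L-4 would need C-17, D-50, and M-51 (Rx 6), but C-17 never forms.
A-52 would need H-26 and T-7 (Rx 3), but T-7 never forms.
M-51: reached.
C-17 would need E-25 (Rx 5), but E-25 never forms.
Reached: M-51 — 1 of the 4.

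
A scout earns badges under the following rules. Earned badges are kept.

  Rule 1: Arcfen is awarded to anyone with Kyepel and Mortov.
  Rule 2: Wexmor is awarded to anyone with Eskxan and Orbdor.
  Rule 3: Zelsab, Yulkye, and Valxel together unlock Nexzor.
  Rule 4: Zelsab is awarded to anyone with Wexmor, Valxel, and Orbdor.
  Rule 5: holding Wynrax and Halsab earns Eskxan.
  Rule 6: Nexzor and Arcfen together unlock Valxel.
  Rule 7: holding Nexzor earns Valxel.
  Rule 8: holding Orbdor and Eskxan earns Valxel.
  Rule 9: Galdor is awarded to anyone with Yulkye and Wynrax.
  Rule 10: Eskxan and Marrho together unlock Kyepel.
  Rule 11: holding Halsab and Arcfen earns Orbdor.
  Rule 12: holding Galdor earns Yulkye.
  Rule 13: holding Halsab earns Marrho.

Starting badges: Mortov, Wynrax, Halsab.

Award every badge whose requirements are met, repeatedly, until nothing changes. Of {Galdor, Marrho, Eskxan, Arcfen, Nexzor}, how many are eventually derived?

With Halsab, Marrho is earned (Rule 13).
With Wynrax and Halsab, Eskxan is earned (Rule 5).
With Eskxan and Marrho, Kyepel is earned (Rule 10).
With Kyepel and Mortov, Arcfen is earned (Rule 1).
Galdor would need Yulkye and Wynrax (Rule 9), but Yulkye is never earned.
Marrho: reached.
Eskxan: reached.
Arcfen: reached.
Nexzor would need Zelsab, Yulkye, and Valxel (Rule 3), but Yulkye is never earned.
Reached: Marrho, Eskxan, and Arcfen — 3 of the 5.

3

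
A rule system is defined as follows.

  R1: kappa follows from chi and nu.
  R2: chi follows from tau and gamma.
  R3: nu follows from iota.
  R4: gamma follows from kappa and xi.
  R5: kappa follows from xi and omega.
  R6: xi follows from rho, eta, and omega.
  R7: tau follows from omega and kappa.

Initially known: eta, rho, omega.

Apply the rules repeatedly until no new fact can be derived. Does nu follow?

nu would need iota (R3), but iota is never established.

No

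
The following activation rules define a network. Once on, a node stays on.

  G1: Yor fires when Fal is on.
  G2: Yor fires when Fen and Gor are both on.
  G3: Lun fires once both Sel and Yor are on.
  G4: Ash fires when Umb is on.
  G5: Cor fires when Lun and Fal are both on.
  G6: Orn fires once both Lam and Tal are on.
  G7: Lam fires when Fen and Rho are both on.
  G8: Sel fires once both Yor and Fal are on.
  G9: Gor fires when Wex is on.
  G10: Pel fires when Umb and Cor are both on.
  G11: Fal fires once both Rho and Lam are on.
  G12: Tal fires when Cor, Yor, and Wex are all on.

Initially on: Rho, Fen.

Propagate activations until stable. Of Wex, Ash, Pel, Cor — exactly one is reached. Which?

Cor

G7: Fen and Rho on → Lam on.
Rho and Lam are on, so Fal fires (G11).
G1: Fal on → Yor on.
Yor and Fal are on, so Sel fires (G8).
G3: Sel and Yor on → Lun on.
Lun and Fal are on, so Cor fires (G5).
No rule produces Wex, and it is not given. Ash would need Umb (G4), but Umb never turns on. Pel would need Umb and Cor (G10), but Umb never turns on.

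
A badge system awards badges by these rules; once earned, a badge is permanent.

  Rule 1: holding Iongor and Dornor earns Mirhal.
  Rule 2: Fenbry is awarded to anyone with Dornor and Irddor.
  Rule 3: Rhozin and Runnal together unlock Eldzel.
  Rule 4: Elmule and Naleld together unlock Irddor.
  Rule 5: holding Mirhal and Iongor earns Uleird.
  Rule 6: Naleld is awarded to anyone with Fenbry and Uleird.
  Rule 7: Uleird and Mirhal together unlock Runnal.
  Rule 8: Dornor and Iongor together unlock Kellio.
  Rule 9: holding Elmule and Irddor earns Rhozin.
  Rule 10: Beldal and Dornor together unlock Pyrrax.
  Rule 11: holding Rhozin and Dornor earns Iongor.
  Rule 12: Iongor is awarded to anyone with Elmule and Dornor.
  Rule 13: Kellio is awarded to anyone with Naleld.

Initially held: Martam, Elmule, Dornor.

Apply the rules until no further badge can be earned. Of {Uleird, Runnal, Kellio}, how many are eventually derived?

With Elmule and Dornor, Iongor is earned (Rule 12).
With Dornor and Iongor, Kellio is earned (Rule 8).
With Iongor and Dornor, Mirhal is earned (Rule 1).
With Mirhal and Iongor, Uleird is earned (Rule 5).
With Uleird and Mirhal, Runnal is earned (Rule 7).
Uleird: reached.
Runnal: reached.
Kellio: reached.
All 3 are reached.

3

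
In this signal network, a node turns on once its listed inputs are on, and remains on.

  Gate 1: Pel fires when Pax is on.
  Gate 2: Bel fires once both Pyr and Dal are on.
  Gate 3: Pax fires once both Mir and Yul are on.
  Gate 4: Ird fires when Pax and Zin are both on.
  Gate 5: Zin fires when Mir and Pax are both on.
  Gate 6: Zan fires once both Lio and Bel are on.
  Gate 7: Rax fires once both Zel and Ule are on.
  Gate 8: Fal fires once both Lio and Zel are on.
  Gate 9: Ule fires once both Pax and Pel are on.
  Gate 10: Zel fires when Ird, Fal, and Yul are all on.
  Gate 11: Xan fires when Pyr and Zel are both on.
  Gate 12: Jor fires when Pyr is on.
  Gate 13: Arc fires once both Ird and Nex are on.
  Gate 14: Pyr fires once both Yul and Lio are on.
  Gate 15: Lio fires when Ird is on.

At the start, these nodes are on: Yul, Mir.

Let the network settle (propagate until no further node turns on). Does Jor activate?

Gate 3: Mir and Yul on → Pax on.
Gate 5: Mir and Pax on → Zin on.
Gate 4: Pax and Zin on → Ird on.
Gate 15: Ird on → Lio on.
Yul and Lio are on, so Pyr fires (Gate 14).
Pyr is on, so Jor fires (Gate 12).

Yes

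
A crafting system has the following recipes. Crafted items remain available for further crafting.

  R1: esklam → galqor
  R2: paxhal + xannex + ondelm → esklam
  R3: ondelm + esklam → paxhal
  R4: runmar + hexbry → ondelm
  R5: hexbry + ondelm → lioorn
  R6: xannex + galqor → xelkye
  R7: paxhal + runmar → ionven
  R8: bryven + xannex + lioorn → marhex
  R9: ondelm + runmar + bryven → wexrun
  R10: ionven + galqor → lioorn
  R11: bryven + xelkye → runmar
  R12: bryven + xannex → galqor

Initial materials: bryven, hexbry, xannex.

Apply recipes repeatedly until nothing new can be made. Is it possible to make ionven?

ionven would need paxhal and runmar (R7), but paxhal is never obtained.

No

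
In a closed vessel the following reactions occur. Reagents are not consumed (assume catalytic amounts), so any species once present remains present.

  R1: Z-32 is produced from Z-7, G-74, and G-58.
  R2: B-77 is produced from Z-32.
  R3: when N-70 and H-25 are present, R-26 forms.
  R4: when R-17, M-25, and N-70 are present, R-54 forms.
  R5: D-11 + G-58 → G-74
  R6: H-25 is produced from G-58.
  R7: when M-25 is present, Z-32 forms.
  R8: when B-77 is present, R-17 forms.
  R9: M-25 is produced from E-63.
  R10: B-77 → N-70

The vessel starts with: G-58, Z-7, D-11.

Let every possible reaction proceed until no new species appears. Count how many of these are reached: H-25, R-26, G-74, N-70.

D-11 and G-58 present → G-74 forms (R5).
G-58 present → H-25 forms (R6).
Z-7, G-74, and G-58 present → Z-32 forms (R1).
Z-32 present → B-77 forms (R2).
B-77 present → N-70 forms (R10).
N-70 and H-25 present → R-26 forms (R3).
H-25: reached.
R-26: reached.
G-74: reached.
N-70: reached.
All 4 are reached.

4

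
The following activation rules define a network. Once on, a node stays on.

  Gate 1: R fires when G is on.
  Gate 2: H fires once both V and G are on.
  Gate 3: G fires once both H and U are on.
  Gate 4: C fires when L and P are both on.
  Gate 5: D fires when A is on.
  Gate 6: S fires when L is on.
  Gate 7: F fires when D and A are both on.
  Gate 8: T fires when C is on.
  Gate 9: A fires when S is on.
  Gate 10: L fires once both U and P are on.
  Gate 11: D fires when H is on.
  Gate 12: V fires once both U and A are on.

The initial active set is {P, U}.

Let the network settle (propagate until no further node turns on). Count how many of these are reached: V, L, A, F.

4

Gate 10: U and P on → L on.
Gate 6: L on → S on.
S is on, so A fires (Gate 9).
A is on, so D fires (Gate 5).
Gate 12: U and A on → V on.
D and A are on, so F fires (Gate 7).
V: reached.
L: reached.
A: reached.
F: reached.
All 4 are reached.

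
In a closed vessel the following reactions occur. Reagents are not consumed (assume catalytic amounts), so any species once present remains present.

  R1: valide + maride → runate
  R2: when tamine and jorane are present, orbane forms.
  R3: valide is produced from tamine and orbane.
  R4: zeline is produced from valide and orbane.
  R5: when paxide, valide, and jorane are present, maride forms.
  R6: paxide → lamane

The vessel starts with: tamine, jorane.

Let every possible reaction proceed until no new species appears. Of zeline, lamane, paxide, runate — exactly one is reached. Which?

tamine and jorane present → orbane forms (R2).
tamine and orbane present → valide forms (R3).
valide and orbane present → zeline forms (R4).
lamane would need paxide (R6), but paxide never forms. runate would need valide and maride (R1), but maride never forms. No rule produces paxide, and it is not given.

zeline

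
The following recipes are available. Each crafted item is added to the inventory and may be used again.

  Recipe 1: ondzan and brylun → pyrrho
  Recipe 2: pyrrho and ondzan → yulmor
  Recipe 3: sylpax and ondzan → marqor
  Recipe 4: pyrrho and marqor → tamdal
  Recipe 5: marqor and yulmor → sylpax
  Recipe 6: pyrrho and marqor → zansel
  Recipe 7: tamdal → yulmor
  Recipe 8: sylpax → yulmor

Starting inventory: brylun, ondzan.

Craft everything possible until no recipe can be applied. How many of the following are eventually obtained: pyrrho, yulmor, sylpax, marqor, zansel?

2

ondzan and brylun → pyrrho (Recipe 1).
pyrrho and ondzan → yulmor (Recipe 2).
pyrrho: reached.
yulmor: reached.
sylpax would need marqor and yulmor (Recipe 5), but marqor is never obtained.
marqor would need sylpax and ondzan (Recipe 3), but sylpax is never obtained.
zansel would need pyrrho and marqor (Recipe 6), but marqor is never obtained.
Reached: pyrrho and yulmor — 2 of the 5.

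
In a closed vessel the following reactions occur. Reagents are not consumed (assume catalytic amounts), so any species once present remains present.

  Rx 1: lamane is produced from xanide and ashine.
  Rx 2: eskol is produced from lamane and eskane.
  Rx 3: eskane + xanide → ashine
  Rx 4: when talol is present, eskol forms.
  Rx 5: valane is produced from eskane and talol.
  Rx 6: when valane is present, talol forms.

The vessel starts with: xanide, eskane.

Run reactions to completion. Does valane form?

valane would need eskane and talol (Rx 5), but talol never forms.

No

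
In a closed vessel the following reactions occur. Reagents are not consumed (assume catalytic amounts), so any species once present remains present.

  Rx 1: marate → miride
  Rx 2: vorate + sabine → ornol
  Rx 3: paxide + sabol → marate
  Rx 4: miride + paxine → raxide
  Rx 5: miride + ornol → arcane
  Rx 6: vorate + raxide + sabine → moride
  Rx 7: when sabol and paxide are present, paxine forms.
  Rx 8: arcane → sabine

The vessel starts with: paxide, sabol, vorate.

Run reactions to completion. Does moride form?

No

moride would need vorate, raxide, and sabine (Rx 6), but sabine never forms.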